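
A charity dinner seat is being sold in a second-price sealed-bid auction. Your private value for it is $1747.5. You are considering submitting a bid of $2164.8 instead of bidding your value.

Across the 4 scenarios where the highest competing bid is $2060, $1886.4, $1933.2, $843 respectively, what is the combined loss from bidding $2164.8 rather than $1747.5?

$637.1

The deviation costs you only when the competing bid falls strictly between $1747.5 and $2164.8; elsewhere both bids give the same outcome.
$2060: truthful payoff $0, deviation payoff −$312.5 → loss $312.5.
$1886.4: truthful payoff $0, deviation payoff −$138.9 → loss $138.9.
$1933.2: truthful payoff $0, deviation payoff −$185.7 → loss $185.7.
$843: outcomes coincide → loss $0.
Total loss = $312.5 + $138.9 + $185.7 = $637.1.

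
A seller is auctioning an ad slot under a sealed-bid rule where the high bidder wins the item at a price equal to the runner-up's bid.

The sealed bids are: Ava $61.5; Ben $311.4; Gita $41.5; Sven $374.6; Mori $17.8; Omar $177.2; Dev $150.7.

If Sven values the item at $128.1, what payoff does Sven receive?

−$183.3

Highest bid: Sven at $374.6, so Sven wins.
Second-highest bid: Ben at $311.4 — that is the price the winner pays.
Sven's payoff = value − price = $128.1 − $311.4 = −$183.3.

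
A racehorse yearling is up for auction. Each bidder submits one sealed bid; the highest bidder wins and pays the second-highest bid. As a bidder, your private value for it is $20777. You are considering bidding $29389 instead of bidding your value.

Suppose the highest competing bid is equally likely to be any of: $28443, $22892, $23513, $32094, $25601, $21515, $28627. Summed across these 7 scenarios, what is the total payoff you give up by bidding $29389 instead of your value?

$25929

The deviation costs you only when the competing bid falls strictly between $20777 and $29389; elsewhere both bids give the same outcome.
$28443: truthful payoff $0, deviation payoff −$7666 → loss $7666.
$22892: truthful payoff $0, deviation payoff −$2115 → loss $2115.
$23513: truthful payoff $0, deviation payoff −$2736 → loss $2736.
$32094: outcomes coincide → loss $0.
$25601: truthful payoff $0, deviation payoff −$4824 → loss $4824.
$21515: truthful payoff $0, deviation payoff −$738 → loss $738.
$28627: truthful payoff $0, deviation payoff −$7850 → loss $7850.
Total loss = $7666 + $2115 + $2736 + $4824 + $738 + $7850 = $25929.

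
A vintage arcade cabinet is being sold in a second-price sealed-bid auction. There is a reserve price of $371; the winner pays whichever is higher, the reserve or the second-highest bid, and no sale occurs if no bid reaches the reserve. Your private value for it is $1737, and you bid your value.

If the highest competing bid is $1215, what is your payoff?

Your bid $1737 is the highest and exceeds the reserve.
Price = max(second-highest bid, reserve) = max($1215, $371) = $1215.
Payoff = $1737 − $1215 = $522.

$522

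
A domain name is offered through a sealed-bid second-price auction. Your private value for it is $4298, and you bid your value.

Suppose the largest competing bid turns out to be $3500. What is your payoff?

Your bid $4298 exceeds the highest competing bid $3500, so you win.
In a second-price auction the winner pays the second-highest bid, $3500.
Payoff = value − price = $4298 − $3500 = $798.

$798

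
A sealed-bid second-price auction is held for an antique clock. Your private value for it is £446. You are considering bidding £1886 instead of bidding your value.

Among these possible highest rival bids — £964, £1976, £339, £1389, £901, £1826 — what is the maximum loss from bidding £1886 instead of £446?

£1380

£964: truthful gives £0, deviation gives −£518 → loss £518.
£1976: same outcome either way → loss £0.
£339: same outcome either way → loss £0.
£1389: truthful gives £0, deviation gives −£943 → loss £943.
£901: truthful gives £0, deviation gives −£455 → loss £455.
£1826: truthful gives £0, deviation gives −£1380 → loss £1380.
Maximum loss: £1380.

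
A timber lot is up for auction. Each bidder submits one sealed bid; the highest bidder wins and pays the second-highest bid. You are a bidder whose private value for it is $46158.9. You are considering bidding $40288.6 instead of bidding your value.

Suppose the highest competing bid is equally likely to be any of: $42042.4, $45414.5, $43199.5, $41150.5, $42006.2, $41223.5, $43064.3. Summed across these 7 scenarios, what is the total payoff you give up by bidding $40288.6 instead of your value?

The deviation costs you only when the competing bid falls strictly between $40288.6 and $46158.9; elsewhere both bids give the same outcome.
$42042.4: truthful payoff $4116.5, deviation payoff $0 → loss $4116.5.
$45414.5: truthful payoff $744.4, deviation payoff $0 → loss $744.4.
$43199.5: truthful payoff $2959.4, deviation payoff $0 → loss $2959.4.
$41150.5: truthful payoff $5008.4, deviation payoff $0 → loss $5008.4.
$42006.2: truthful payoff $4152.7, deviation payoff $0 → loss $4152.7.
$41223.5: truthful payoff $4935.4, deviation payoff $0 → loss $4935.4.
$43064.3: truthful payoff $3094.6, deviation payoff $0 → loss $3094.6.
Total loss = $4116.5 + $744.4 + $2959.4 + $5008.4 + $4152.7 + $4935.4 + $3094.6 = $25011.4.

$25011.4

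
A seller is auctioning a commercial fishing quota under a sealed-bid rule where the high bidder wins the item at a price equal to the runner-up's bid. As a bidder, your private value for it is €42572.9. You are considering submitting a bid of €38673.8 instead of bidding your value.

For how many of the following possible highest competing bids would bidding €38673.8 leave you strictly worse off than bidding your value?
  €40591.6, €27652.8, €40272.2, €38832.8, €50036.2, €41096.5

The deviation hurts exactly when the highest competing bid lies strictly between €38673.8 and €42572.9 — underbidding then forfeits a profitable win.
€40591.6: inside the interval → strictly worse (loss €1981.3).
€27652.8: below both → same outcome either way.
€40272.2: inside the interval → strictly worse (loss €2300.7).
€38832.8: inside the interval → strictly worse (loss €3740.1).
€50036.2: above both → same outcome either way.
€41096.5: inside the interval → strictly worse (loss €1476.4).
Count: 4.

4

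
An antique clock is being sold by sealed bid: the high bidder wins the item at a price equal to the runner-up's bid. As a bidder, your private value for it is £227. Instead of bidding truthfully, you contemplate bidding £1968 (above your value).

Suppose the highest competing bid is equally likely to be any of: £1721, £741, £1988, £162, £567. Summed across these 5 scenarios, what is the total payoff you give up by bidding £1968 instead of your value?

The deviation costs you only when the competing bid falls strictly between £227 and £1968; elsewhere both bids give the same outcome.
£1721: truthful payoff £0, deviation payoff −£1494 → loss £1494.
£741: truthful payoff £0, deviation payoff −£514 → loss £514.
£1988: outcomes coincide → loss £0.
£162: outcomes coincide → loss £0.
£567: truthful payoff £0, deviation payoff −£340 → loss £340.
Total loss = £1494 + £514 + £340 = £2348.

£2348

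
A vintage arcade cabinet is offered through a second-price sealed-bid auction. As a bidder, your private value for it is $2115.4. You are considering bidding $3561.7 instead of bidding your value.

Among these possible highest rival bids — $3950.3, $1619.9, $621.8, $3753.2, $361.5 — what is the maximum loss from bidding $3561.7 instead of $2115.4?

$3950.3: same outcome either way → loss $0.
$1619.9: same outcome either way → loss $0.
$621.8: same outcome either way → loss $0.
$3753.2: same outcome either way → loss $0.
$361.5: same outcome either way → loss $0.
Maximum loss: $0.

$0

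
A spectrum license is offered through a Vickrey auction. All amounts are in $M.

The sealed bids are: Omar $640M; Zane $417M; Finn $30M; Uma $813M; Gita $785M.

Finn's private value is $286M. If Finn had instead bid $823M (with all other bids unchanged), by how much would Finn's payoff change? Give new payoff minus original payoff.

The highest bid among the other bidders is $813M; Finn's bid doesn't change that.
Original bid $30M: Finn is not highest (top rival bid is $813M); payoff $0M.
Alternative bid $823M: Finn is highest, pays the top rival bid $813M; payoff $286M − $813M = −$527M.
Change in payoff = −$527M − ($0M) = −$527M.

−$527M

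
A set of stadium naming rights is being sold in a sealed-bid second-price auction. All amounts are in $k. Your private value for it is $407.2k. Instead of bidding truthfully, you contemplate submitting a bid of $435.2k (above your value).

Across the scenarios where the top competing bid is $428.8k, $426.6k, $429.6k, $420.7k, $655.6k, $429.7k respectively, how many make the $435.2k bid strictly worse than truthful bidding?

5

The deviation hurts exactly when the highest competing bid lies strictly between $407.2k and $435.2k — overbidding then wins at a price above your value.
$428.8k: inside the interval → strictly worse (loss $21.6k).
$426.6k: inside the interval → strictly worse (loss $19.4k).
$429.6k: inside the interval → strictly worse (loss $22.4k).
$420.7k: inside the interval → strictly worse (loss $13.5k).
$655.6k: above both → same outcome either way.
$429.7k: inside the interval → strictly worse (loss $22.5k).
Count: 5.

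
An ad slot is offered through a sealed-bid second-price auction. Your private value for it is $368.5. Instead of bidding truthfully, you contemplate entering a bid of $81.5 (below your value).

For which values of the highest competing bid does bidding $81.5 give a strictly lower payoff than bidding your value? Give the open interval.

($81.5, $368.5)

If the competing bid is below $81.5, both bids win at the same price — no difference.
If it is above $368.5, both bids lose — no difference.
If it lies strictly between $81.5 and $368.5, bidding your value wins at a price below your value (positive payoff) while bidding $81.5 loses (payoff 0).
So the deviation strictly hurts on the open interval ($81.5, $368.5).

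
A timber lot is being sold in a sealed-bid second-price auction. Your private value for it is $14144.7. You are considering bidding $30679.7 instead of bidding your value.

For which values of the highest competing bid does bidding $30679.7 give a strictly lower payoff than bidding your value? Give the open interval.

If the competing bid is below $14144.7, both bids win at the same price — no difference.
If it is above $30679.7, both bids lose — no difference.
If it lies strictly between $14144.7 and $30679.7, bidding your value loses (payoff 0) while bidding $30679.7 wins at a price above your value (payoff negative).
So the deviation strictly hurts on the open interval ($14144.7, $30679.7).

($14144.7, $30679.7)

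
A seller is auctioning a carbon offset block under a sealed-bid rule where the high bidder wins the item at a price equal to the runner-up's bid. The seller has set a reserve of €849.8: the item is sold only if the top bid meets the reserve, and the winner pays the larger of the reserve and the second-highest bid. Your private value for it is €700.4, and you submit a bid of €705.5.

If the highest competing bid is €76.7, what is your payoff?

€0

Your bid €705.5 is the highest bid but falls below the reserve €849.8, so the item goes unsold. Payoff €0.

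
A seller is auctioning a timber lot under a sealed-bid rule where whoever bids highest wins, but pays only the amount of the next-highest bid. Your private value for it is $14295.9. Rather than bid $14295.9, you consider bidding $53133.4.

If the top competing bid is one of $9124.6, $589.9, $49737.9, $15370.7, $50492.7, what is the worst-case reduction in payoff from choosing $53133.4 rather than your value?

$36196.8

$9124.6: same outcome either way → loss $0.
$589.9: same outcome either way → loss $0.
$49737.9: truthful gives $0, deviation gives −$35442 → loss $35442.
$15370.7: truthful gives $0, deviation gives −$1074.8 → loss $1074.8.
$50492.7: truthful gives $0, deviation gives −$36196.8 → loss $36196.8.
Maximum loss: $36196.8.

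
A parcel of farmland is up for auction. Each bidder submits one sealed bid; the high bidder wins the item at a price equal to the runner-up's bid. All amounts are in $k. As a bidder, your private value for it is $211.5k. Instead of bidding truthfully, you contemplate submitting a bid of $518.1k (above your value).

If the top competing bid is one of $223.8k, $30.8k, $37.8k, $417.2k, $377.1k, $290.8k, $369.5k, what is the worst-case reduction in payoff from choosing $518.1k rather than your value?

$223.8k: truthful gives $0k, deviation gives −$12.3k → loss $12.3k.
$30.8k: same outcome either way → loss $0k.
$37.8k: same outcome either way → loss $0k.
$417.2k: truthful gives $0k, deviation gives −$205.7k → loss $205.7k.
$377.1k: truthful gives $0k, deviation gives −$165.6k → loss $165.6k.
$290.8k: truthful gives $0k, deviation gives −$79.3k → loss $79.3k.
$369.5k: truthful gives $0k, deviation gives −$158k → loss $158k.
Maximum loss: $205.7k.

$205.7k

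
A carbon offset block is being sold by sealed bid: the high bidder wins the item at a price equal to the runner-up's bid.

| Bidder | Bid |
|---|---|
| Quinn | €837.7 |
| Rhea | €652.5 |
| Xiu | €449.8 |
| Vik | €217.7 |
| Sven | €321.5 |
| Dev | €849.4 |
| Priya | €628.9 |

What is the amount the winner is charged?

€837.7

Highest bid: Dev at €849.4, so Dev wins.
Second-highest bid: Quinn at €837.7 — that is the price the winner pays.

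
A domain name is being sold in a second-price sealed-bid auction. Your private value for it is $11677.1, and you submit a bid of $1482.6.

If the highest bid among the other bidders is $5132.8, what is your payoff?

$0

Your bid $1482.6 is below the highest competing bid $5132.8, so you lose.
A losing bidder pays nothing and receives nothing: payoff = $0.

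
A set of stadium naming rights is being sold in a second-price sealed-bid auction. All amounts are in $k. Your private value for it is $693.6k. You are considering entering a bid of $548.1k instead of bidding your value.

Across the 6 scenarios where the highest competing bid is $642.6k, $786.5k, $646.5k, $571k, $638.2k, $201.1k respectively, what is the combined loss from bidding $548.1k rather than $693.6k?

$276.1k

The deviation costs you only when the competing bid falls strictly between $548.1k and $693.6k; elsewhere both bids give the same outcome.
$642.6k: truthful payoff $51k, deviation payoff $0k → loss $51k.
$786.5k: outcomes coincide → loss $0k.
$646.5k: truthful payoff $47.1k, deviation payoff $0k → loss $47.1k.
$571k: truthful payoff $122.6k, deviation payoff $0k → loss $122.6k.
$638.2k: truthful payoff $55.4k, deviation payoff $0k → loss $55.4k.
$201.1k: outcomes coincide → loss $0k.
Total loss = $51k + $47.1k + $122.6k + $55.4k = $276.1k.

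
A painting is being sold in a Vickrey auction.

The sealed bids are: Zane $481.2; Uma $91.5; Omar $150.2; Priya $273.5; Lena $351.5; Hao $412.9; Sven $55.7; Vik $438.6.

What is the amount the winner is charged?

Highest bid: Zane at $481.2, so Zane wins.
Second-highest bid: Vik at $438.6 — that is the price the winner pays.

$438.6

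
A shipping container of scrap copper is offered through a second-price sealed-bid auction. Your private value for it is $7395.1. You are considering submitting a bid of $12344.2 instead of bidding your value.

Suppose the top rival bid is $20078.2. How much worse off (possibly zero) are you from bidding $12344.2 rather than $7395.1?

$0

Bidding your value $7395.1: you lose (since $7395.1 < $20078.2). Payoff $0.
Bidding $12344.2: you lose. Payoff $0.
Difference = $0 − $0 = $0; both bids lead to the same outcome because the competing bid is above both your value and your alternative bid.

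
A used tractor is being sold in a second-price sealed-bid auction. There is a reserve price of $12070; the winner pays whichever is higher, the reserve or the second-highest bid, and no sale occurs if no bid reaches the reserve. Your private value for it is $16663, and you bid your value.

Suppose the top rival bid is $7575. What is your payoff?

Your bid $16663 is the highest and exceeds the reserve.
Price = max(second-highest bid, reserve) = max($7575, $12070) = $12070.
Payoff = $16663 − $12070 = $4593.

$4593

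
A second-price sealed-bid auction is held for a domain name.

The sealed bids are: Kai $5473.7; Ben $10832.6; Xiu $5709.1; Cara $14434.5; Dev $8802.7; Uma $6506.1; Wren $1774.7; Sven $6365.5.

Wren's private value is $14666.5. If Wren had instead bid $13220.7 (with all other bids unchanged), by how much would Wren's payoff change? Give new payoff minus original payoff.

The highest bid among the other bidders is $14434.5; Wren's bid doesn't change that.
Original bid $1774.7: Wren is not highest (top rival bid is $14434.5); payoff $0.
Alternative bid $13220.7: Wren is not highest (top rival bid is $14434.5); payoff $0.
Change in payoff = $0 − ($0) = $0.

$0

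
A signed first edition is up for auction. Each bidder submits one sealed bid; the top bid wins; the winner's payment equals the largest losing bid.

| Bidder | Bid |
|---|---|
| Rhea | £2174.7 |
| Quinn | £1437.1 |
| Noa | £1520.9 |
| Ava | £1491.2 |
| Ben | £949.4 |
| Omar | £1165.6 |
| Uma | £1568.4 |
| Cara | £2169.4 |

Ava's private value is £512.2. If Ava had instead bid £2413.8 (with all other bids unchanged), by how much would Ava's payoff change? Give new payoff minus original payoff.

−£1662.5

The highest bid among the other bidders is £2174.7; Ava's bid doesn't change that.
Original bid £1491.2: Ava is not highest (top rival bid is £2174.7); payoff £0.
Alternative bid £2413.8: Ava is highest, pays the top rival bid £2174.7; payoff £512.2 − £2174.7 = −£1662.5.
Change in payoff = −£1662.5 − (£0) = −£1662.5.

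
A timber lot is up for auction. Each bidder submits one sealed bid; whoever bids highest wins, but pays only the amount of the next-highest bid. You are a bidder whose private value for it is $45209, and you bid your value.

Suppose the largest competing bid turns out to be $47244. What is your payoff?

Your bid $45209 is below the highest competing bid $47244, so you lose.
A losing bidder pays nothing and receives nothing: payoff = $0.

$0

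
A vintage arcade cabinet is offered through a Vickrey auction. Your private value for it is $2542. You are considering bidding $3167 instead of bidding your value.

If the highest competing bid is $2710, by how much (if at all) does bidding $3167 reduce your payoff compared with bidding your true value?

$168

Bidding your value $2542: you lose (since $2542 < $2710). Payoff $0.
Bidding $3167: you win and pay $2710. Payoff $2542 − $2710 = −$168.
The competing bid $2710 lies between your value and your inflated bid, so overbidding wins an item priced above your value.
Loss from deviating = $0 − (−$168) = $168.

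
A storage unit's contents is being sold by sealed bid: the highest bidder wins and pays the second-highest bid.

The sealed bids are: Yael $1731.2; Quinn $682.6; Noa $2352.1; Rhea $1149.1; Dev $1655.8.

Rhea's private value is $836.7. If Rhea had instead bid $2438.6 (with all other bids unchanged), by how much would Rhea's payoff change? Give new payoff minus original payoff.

−$1515.4

The highest bid among the other bidders is $2352.1; Rhea's bid doesn't change that.
Original bid $1149.1: Rhea is not highest (top rival bid is $2352.1); payoff $0.
Alternative bid $2438.6: Rhea is highest, pays the top rival bid $2352.1; payoff $836.7 − $2352.1 = −$1515.4.
Change in payoff = −$1515.4 − ($0) = −$1515.4.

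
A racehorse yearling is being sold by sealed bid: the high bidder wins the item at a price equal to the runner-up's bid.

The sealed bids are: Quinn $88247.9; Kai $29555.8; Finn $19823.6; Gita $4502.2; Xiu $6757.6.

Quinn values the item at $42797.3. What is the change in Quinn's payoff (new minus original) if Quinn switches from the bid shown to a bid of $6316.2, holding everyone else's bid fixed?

−$13241.5

The highest bid among the other bidders is $29555.8; Quinn's bid doesn't change that.
Original bid $88247.9: Quinn is highest, pays the top rival bid $29555.8; payoff $42797.3 − $29555.8 = $13241.5.
Alternative bid $6316.2: Quinn is not highest (top rival bid is $29555.8); payoff $0.
Change in payoff = $0 − ($13241.5) = −$13241.5.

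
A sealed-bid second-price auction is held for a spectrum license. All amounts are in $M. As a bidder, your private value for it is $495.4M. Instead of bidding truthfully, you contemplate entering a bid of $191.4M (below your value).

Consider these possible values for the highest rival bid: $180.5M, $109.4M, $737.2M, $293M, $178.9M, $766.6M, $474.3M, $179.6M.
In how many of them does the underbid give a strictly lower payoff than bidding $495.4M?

2

The deviation hurts exactly when the highest competing bid lies strictly between $191.4M and $495.4M — underbidding then forfeits a profitable win.
$180.5M: below both → same outcome either way.
$109.4M: below both → same outcome either way.
$737.2M: above both → same outcome either way.
$293M: inside the interval → strictly worse (loss $202.4M).
$178.9M: below both → same outcome either way.
$766.6M: above both → same outcome either way.
$474.3M: inside the interval → strictly worse (loss $21.1M).
$179.6M: below both → same outcome either way.
Count: 2.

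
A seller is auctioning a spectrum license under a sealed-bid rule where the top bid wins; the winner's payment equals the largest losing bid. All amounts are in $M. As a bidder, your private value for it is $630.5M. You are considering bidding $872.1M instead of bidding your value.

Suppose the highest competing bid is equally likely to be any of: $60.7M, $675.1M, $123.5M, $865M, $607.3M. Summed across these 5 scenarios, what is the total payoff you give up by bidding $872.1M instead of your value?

The deviation costs you only when the competing bid falls strictly between $630.5M and $872.1M; elsewhere both bids give the same outcome.
$60.7M: outcomes coincide → loss $0M.
$675.1M: truthful payoff $0M, deviation payoff −$44.6M → loss $44.6M.
$123.5M: outcomes coincide → loss $0M.
$865M: truthful payoff $0M, deviation payoff −$234.5M → loss $234.5M.
$607.3M: outcomes coincide → loss $0M.
Total loss = $44.6M + $234.5M = $279.1M.

$279.1M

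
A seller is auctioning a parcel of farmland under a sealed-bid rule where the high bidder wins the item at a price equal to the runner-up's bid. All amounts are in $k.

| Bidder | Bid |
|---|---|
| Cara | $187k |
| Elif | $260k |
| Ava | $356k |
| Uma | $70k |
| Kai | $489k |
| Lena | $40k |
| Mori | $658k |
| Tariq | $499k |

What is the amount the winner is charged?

$499k

Highest bid: Mori at $658k, so Mori wins.
Second-highest bid: Tariq at $499k — that is the price the winner pays.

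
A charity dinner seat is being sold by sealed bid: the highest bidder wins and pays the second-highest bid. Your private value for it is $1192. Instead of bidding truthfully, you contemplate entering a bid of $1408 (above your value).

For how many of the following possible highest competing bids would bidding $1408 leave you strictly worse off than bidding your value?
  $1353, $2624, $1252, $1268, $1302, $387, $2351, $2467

4

The deviation hurts exactly when the highest competing bid lies strictly between $1192 and $1408 — overbidding then wins at a price above your value.
$1353: inside the interval → strictly worse (loss $161).
$2624: above both → same outcome either way.
$1252: inside the interval → strictly worse (loss $60).
$1268: inside the interval → strictly worse (loss $76).
$1302: inside the interval → strictly worse (loss $110).
$387: below both → same outcome either way.
$2351: above both → same outcome either way.
$2467: above both → same outcome either way.
Count: 4.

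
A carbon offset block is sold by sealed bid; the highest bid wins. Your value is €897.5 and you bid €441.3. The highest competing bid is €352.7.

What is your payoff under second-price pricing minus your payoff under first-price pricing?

€88.6

You have the highest bid, so you win under either rule.
Second-price: pay €352.7 → payoff €544.8.
First-price: pay your own bid €441.3 → payoff €456.2.
Difference = €544.8 − (€456.2) = €88.6.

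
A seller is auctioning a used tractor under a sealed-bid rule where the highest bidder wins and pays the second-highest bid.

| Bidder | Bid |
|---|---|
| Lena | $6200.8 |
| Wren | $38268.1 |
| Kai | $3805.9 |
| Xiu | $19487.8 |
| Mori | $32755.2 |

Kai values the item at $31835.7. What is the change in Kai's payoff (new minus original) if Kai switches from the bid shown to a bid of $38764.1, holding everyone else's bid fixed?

−$6432.4

The highest bid among the other bidders is $38268.1; Kai's bid doesn't change that.
Original bid $3805.9: Kai is not highest (top rival bid is $38268.1); payoff $0.
Alternative bid $38764.1: Kai is highest, pays the top rival bid $38268.1; payoff $31835.7 − $38268.1 = −$6432.4.
Change in payoff = −$6432.4 − ($0) = −$6432.4.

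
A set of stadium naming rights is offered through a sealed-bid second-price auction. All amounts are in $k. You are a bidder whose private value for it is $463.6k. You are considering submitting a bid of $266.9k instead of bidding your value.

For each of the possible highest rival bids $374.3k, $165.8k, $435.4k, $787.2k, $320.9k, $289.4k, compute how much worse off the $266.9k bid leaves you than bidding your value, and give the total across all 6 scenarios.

$434.4k

The deviation costs you only when the competing bid falls strictly between $266.9k and $463.6k; elsewhere both bids give the same outcome.
$374.3k: truthful payoff $89.3k, deviation payoff $0k → loss $89.3k.
$165.8k: outcomes coincide → loss $0k.
$435.4k: truthful payoff $28.2k, deviation payoff $0k → loss $28.2k.
$787.2k: outcomes coincide → loss $0k.
$320.9k: truthful payoff $142.7k, deviation payoff $0k → loss $142.7k.
$289.4k: truthful payoff $174.2k, deviation payoff $0k → loss $174.2k.
Total loss = $89.3k + $28.2k + $142.7k + $174.2k = $434.4k.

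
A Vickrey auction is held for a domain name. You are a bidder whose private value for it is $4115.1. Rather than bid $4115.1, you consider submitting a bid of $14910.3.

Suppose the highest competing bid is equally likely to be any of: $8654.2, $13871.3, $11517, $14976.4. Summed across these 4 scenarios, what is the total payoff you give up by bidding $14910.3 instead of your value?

The deviation costs you only when the competing bid falls strictly between $4115.1 and $14910.3; elsewhere both bids give the same outcome.
$8654.2: truthful payoff $0, deviation payoff −$4539.1 → loss $4539.1.
$13871.3: truthful payoff $0, deviation payoff −$9756.2 → loss $9756.2.
$11517: truthful payoff $0, deviation payoff −$7401.9 → loss $7401.9.
$14976.4: outcomes coincide → loss $0.
Total loss = $4539.1 + $9756.2 + $7401.9 = $21697.2.
Truthful bidding weakly dominates here: raising your bid can only win items priced above your value, and lowering it can only forfeit items priced below.

$21697.2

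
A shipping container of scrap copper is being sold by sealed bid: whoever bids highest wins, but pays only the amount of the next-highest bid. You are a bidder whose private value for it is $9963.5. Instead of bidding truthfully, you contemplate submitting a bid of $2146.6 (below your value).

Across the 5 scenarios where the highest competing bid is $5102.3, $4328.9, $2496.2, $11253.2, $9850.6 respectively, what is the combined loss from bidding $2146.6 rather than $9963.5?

$18076

The deviation costs you only when the competing bid falls strictly between $2146.6 and $9963.5; elsewhere both bids give the same outcome.
$5102.3: truthful payoff $4861.2, deviation payoff $0 → loss $4861.2.
$4328.9: truthful payoff $5634.6, deviation payoff $0 → loss $5634.6.
$2496.2: truthful payoff $7467.3, deviation payoff $0 → loss $7467.3.
$11253.2: outcomes coincide → loss $0.
$9850.6: truthful payoff $112.9, deviation payoff $0 → loss $112.9.
Total loss = $4861.2 + $5634.6 + $7467.3 + $112.9 = $18076.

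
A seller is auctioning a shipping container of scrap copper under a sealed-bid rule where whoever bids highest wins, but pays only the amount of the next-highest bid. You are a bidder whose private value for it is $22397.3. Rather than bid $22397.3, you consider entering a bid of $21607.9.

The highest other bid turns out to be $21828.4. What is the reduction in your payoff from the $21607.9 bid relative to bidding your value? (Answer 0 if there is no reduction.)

Bidding your value $22397.3: you win (since $22397.3 > $21828.4) and pay $21828.4. Payoff $568.9.
Bidding $21607.9: you lose. Payoff $0.
The competing bid $21828.4 lies between your shaded bid and your value, so underbidding forfeits an item you could have won at a profitable price.
Loss from deviating = $568.9 − ($0) = $568.9.

$568.9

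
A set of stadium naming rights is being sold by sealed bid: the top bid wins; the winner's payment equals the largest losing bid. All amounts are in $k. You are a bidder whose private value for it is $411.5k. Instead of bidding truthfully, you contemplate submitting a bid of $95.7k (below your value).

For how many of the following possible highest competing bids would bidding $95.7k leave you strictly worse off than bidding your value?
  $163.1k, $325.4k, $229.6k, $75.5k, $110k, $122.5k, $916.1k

5

The deviation hurts exactly when the highest competing bid lies strictly between $95.7k and $411.5k — underbidding then forfeits a profitable win.
$163.1k: inside the interval → strictly worse (loss $248.4k).
$325.4k: inside the interval → strictly worse (loss $86.1k).
$229.6k: inside the interval → strictly worse (loss $181.9k).
$75.5k: below both → same outcome either way.
$110k: inside the interval → strictly worse (loss $301.5k).
$122.5k: inside the interval → strictly worse (loss $289k).
$916.1k: above both → same outcome either way.
Count: 5.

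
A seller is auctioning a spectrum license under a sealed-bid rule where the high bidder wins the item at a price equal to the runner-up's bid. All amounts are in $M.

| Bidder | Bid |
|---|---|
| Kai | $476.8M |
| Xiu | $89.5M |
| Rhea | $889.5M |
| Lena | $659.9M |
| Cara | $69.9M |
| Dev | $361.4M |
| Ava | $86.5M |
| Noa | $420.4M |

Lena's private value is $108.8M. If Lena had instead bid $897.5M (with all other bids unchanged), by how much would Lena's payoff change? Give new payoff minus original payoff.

−$780.7M

The highest bid among the other bidders is $889.5M; Lena's bid doesn't change that.
Original bid $659.9M: Lena is not highest (top rival bid is $889.5M); payoff $0M.
Alternative bid $897.5M: Lena is highest, pays the top rival bid $889.5M; payoff $108.8M − $889.5M = −$780.7M.
Change in payoff = −$780.7M − ($0M) = −$780.7M.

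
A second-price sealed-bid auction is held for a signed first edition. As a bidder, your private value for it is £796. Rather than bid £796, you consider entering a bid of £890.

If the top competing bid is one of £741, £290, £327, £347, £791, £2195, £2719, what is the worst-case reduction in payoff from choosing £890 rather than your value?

£741: same outcome either way → loss £0.
£290: same outcome either way → loss £0.
£327: same outcome either way → loss £0.
£347: same outcome either way → loss £0.
£791: same outcome either way → loss £0.
£2195: same outcome either way → loss £0.
£2719: same outcome either way → loss £0.
Maximum loss: £0.

£0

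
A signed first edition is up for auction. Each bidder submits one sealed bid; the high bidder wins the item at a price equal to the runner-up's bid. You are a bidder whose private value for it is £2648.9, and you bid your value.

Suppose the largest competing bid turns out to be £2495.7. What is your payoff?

Your bid £2648.9 exceeds the highest competing bid £2495.7, so you win.
In a second-price auction the winner pays the second-highest bid, £2495.7.
Payoff = value − price = £2648.9 − £2495.7 = £153.2.

£153.2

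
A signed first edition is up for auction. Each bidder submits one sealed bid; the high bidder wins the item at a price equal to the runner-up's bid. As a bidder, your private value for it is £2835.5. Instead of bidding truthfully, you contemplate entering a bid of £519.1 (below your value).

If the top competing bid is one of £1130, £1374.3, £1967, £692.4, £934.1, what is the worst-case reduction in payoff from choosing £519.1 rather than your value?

£1130: truthful gives £1705.5, deviation gives £0 → loss £1705.5.
£1374.3: truthful gives £1461.2, deviation gives £0 → loss £1461.2.
£1967: truthful gives £868.5, deviation gives £0 → loss £868.5.
£692.4: truthful gives £2143.1, deviation gives £0 → loss £2143.1.
£934.1: truthful gives £1901.4, deviation gives £0 → loss £1901.4.
Maximum loss: £2143.1.

£2143.1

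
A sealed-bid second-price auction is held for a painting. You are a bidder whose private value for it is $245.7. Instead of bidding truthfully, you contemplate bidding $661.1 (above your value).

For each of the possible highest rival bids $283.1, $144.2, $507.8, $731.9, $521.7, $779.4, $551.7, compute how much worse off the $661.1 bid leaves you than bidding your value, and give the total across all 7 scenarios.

$881.5

The deviation costs you only when the competing bid falls strictly between $245.7 and $661.1; elsewhere both bids give the same outcome.
$283.1: truthful payoff $0, deviation payoff −$37.4 → loss $37.4.
$144.2: outcomes coincide → loss $0.
$507.8: truthful payoff $0, deviation payoff −$262.1 → loss $262.1.
$731.9: outcomes coincide → loss $0.
$521.7: truthful payoff $0, deviation payoff −$276 → loss $276.
$779.4: outcomes coincide → loss $0.
$551.7: truthful payoff $0, deviation payoff −$306 → loss $306.
Total loss = $37.4 + $262.1 + $276 + $306 = $881.5.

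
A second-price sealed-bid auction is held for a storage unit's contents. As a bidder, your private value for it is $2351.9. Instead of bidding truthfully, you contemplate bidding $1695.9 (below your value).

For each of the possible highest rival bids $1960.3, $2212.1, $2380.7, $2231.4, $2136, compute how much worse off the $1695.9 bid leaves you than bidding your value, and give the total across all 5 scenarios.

$867.8

The deviation costs you only when the competing bid falls strictly between $1695.9 and $2351.9; elsewhere both bids give the same outcome.
$1960.3: truthful payoff $391.6, deviation payoff $0 → loss $391.6.
$2212.1: truthful payoff $139.8, deviation payoff $0 → loss $139.8.
$2380.7: outcomes coincide → loss $0.
$2231.4: truthful payoff $120.5, deviation payoff $0 → loss $120.5.
$2136: truthful payoff $215.9, deviation payoff $0 → loss $215.9.
Total loss = $391.6 + $139.8 + $120.5 + $215.9 = $867.8.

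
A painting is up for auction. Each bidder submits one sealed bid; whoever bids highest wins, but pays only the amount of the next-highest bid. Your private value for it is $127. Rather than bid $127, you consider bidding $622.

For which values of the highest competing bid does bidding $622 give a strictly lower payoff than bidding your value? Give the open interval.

If the competing bid is below $127, both bids win at the same price — no difference.
If it is above $622, both bids lose — no difference.
If it lies strictly between $127 and $622, bidding your value loses (payoff 0) while bidding $622 wins at a price above your value (payoff negative).
So the deviation strictly hurts on the open interval ($127, $622).
Truthful bidding weakly dominates here: raising your bid can only win items priced above your value, and lowering it can only forfeit items priced below.

($127, $622)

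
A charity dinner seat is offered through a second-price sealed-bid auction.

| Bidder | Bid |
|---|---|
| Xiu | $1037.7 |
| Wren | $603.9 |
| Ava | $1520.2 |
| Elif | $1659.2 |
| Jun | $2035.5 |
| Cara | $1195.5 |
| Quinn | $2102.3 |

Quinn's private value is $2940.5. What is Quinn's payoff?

Highest bid: Quinn at $2102.3, so Quinn wins.
Second-highest bid: Jun at $2035.5 — that is the price the winner pays.
Quinn's payoff = value − price = $2940.5 − $2035.5 = $905.

$905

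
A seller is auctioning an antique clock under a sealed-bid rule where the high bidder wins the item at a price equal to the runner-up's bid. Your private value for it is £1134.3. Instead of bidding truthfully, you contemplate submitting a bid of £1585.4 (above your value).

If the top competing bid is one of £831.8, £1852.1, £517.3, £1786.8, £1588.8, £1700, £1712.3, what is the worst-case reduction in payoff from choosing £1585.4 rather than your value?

£0

£831.8: same outcome either way → loss £0.
£1852.1: same outcome either way → loss £0.
£517.3: same outcome either way → loss £0.
£1786.8: same outcome either way → loss £0.
£1588.8: same outcome either way → loss £0.
£1700: same outcome either way → loss £0.
£1712.3: same outcome either way → loss £0.
Maximum loss: £0.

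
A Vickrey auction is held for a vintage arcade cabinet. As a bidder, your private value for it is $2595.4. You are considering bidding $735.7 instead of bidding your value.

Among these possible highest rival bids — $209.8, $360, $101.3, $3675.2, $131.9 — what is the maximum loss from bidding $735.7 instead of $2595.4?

$0

$209.8: same outcome either way → loss $0.
$360: same outcome either way → loss $0.
$101.3: same outcome either way → loss $0.
$3675.2: same outcome either way → loss $0.
$131.9: same outcome either way → loss $0.
Maximum loss: $0.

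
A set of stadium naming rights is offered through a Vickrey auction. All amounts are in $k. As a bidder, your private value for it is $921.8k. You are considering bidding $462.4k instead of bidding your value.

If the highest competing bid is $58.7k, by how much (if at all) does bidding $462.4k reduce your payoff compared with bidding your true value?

$0k

Bidding your value $921.8k: you win (since $921.8k > $58.7k) and pay $58.7k. Payoff $863.1k.
Bidding $462.4k: you win and pay $58.7k. Payoff $921.8k − $58.7k = $863.1k.
Difference = $863.1k − $863.1k = $0k; both bids lead to the same outcome because the competing bid is below both your value and your alternative bid.
Because the price is fixed by the runner-up's bid, deviating from your value can only change a good outcome into a bad one — never the reverse.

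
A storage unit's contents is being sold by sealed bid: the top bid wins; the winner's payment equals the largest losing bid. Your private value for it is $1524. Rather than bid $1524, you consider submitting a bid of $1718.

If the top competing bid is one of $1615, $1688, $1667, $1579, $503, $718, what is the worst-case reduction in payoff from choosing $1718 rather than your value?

$164

$1615: truthful gives $0, deviation gives −$91 → loss $91.
$1688: truthful gives $0, deviation gives −$164 → loss $164.
$1667: truthful gives $0, deviation gives −$143 → loss $143.
$1579: truthful gives $0, deviation gives −$55 → loss $55.
$503: same outcome either way → loss $0.
$718: same outcome either way → loss $0.
Maximum loss: $164.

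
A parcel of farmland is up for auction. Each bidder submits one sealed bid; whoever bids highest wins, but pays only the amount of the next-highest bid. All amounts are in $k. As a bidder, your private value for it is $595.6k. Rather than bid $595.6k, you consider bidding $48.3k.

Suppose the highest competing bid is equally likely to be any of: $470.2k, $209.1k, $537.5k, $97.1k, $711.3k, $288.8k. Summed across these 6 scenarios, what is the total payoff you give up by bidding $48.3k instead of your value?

$1375.3k

The deviation costs you only when the competing bid falls strictly between $48.3k and $595.6k; elsewhere both bids give the same outcome.
$470.2k: truthful payoff $125.4k, deviation payoff $0k → loss $125.4k.
$209.1k: truthful payoff $386.5k, deviation payoff $0k → loss $386.5k.
$537.5k: truthful payoff $58.1k, deviation payoff $0k → loss $58.1k.
$97.1k: truthful payoff $498.5k, deviation payoff $0k → loss $498.5k.
$711.3k: outcomes coincide → loss $0k.
$288.8k: truthful payoff $306.8k, deviation payoff $0k → loss $306.8k.
Total loss = $125.4k + $386.5k + $58.1k + $498.5k + $306.8k = $1375.3k.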